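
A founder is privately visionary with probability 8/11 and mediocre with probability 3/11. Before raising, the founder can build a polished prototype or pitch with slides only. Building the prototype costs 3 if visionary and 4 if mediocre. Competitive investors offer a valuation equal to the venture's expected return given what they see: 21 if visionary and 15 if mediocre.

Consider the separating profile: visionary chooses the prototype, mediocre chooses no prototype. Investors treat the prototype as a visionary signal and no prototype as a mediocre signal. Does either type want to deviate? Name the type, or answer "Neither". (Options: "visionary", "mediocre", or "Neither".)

mediocre

The prototype pays 21; no prototype pays 15.
visionary: assigned the prototype, nets 21 − 3 = 18; deviating to no prototype nets 15.
mediocre: assigned no prototype, nets 15; deviating to the prototype nets 21 − 4 = 17.
The mediocre type gains 2 by deviating.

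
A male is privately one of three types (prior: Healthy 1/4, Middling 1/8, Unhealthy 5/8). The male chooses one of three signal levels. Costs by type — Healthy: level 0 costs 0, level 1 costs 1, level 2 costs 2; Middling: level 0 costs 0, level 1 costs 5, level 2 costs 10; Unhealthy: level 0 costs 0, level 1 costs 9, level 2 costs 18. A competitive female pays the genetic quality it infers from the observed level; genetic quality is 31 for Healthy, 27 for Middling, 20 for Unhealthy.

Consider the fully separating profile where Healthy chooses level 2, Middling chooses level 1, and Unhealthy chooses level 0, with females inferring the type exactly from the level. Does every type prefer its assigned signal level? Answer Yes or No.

Separating mating payoffs: level 2 → 31, level 1 → 27, level 0 → 20.
Healthy (assigned level 2): level 0: 20 − 0 = 20; level 1: 27 − 1 = 26; level 2: 31 − 2 = 29. Healthy stays.
Middling (assigned level 1): level 0: 20 − 0 = 20; level 1: 27 − 5 = 22; level 2: 31 − 10 = 21. Middling stays.
Unhealthy (assigned level 0): level 0: 20 − 0 = 20; level 1: 27 − 9 = 18; level 2: 31 − 18 = 13. Unhealthy stays.
Every type prefers its assigned level; separation holds.

Yes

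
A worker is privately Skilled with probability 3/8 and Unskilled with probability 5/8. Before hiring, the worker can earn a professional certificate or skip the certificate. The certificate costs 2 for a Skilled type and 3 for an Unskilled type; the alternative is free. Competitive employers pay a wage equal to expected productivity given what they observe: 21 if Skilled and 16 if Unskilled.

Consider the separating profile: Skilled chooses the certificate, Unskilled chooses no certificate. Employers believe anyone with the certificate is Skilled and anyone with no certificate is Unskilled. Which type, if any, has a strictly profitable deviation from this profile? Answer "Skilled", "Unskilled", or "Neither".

Unskilled

The certificate pays 21; no certificate pays 16.
Skilled: assigned the certificate, nets 21 − 2 = 19; deviating to no certificate nets 16.
Unskilled: assigned no certificate, nets 16; deviating to the certificate nets 21 − 3 = 18.
The Unskilled type gains 2 by deviating.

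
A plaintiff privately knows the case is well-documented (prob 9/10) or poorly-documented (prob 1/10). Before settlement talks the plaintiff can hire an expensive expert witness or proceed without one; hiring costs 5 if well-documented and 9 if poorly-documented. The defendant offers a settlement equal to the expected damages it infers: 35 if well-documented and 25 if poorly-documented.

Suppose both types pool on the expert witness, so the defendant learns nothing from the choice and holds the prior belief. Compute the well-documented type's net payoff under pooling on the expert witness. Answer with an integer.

29

Pooled settlement = 9/10·35 + 1/10·25 = 34.
well-documented pays cost 5 for the expert witness, so net payoff = 34 − 5 = 29.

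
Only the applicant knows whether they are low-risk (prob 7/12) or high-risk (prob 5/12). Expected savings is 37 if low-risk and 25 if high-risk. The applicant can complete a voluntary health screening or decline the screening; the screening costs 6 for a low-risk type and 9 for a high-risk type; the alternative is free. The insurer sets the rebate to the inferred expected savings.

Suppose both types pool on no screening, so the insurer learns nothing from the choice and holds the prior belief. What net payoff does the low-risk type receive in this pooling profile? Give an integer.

32

Pooled rebate = 7/12·37 + 5/12·25 = 32.
low-risk pays no cost for no screening, so net payoff = 32.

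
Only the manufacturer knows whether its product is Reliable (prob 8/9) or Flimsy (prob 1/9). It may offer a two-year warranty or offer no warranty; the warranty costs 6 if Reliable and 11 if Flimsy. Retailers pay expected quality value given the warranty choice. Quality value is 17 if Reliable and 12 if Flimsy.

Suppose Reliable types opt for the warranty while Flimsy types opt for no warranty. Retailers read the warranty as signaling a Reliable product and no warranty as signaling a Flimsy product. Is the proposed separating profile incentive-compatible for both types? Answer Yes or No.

No

Under these beliefs, the warranty earns price 17 and no warranty earns price 12.
Reliable: the warranty nets 17 − 6 = 11; no warranty nets 12. Reliable would deviate to no warranty.
Flimsy: the warranty nets 17 − 11 = 6; no warranty nets 12. Flimsy prefers no warranty.
Reliable has a profitable deviation, so the profile is not an equilibrium.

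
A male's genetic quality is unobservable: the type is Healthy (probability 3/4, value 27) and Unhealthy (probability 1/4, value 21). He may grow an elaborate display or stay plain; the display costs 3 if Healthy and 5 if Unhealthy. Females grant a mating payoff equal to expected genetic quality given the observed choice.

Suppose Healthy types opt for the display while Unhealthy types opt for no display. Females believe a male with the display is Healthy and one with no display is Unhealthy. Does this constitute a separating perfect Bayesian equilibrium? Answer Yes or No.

No

Under these beliefs, the display earns mating payoff 27 and no display earns mating payoff 21.
Healthy: the display nets 27 − 3 = 24; no display nets 21. Healthy prefers the display.
Unhealthy: the display nets 27 − 5 = 22; no display nets 21. Unhealthy would deviate to the display.
Unhealthy has a profitable deviation, so the profile is not an equilibrium.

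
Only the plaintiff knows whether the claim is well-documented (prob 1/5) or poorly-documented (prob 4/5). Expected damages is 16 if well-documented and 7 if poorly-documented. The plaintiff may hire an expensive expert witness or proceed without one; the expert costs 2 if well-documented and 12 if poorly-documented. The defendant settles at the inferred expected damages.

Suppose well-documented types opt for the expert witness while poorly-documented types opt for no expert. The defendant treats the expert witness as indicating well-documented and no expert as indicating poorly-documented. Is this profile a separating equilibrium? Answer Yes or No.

Yes

Under these beliefs, the expert witness earns settlement 16 and no expert earns settlement 7.
well-documented: the expert witness nets 16 − 2 = 14; no expert nets 7. well-documented prefers the expert witness.
poorly-documented: the expert witness nets 16 − 12 = 4; no expert nets 7. poorly-documented prefers no expert.
Neither type deviates, so the separating profile is an equilibrium.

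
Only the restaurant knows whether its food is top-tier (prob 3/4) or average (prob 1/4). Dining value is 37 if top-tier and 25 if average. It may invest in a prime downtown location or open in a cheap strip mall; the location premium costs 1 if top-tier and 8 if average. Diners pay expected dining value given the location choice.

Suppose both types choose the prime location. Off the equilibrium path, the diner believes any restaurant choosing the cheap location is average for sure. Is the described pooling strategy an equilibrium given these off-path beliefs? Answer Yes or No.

On path, the diner holds the prior and pays 3/4·37 + 1/4·25 = 34. Off path (the cheap location), believing average, it pays 25.
top-tier: the prime location nets 34 − 1 = 33; the cheap location nets 25. top-tier stays.
average: the prime location nets 34 − 8 = 26; the cheap location nets 25. average stays.
No type deviates, so pooling is sustained.

Yes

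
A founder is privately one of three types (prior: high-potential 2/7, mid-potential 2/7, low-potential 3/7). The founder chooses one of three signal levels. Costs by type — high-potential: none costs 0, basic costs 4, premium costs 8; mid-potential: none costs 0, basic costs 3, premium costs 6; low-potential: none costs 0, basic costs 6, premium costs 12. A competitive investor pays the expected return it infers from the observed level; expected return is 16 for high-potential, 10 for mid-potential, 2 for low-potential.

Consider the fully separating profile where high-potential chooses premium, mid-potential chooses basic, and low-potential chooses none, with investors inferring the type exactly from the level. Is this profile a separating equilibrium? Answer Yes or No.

No

Separating valuations: premium → 16, basic → 10, none → 2.
high-potential (assigned premium): none: 2 − 0 = 2; basic: 10 − 4 = 6; premium: 16 − 8 = 8. high-potential stays.
mid-potential (assigned basic): none: 2 − 0 = 2; basic: 10 − 3 = 7; premium: 16 − 6 = 10. mid-potential prefers premium.
low-potential (assigned none): none: 2 − 0 = 2; basic: 10 − 6 = 4; premium: 16 − 12 = 4. low-potential prefers basic.
At least one type deviates; the separating profile fails.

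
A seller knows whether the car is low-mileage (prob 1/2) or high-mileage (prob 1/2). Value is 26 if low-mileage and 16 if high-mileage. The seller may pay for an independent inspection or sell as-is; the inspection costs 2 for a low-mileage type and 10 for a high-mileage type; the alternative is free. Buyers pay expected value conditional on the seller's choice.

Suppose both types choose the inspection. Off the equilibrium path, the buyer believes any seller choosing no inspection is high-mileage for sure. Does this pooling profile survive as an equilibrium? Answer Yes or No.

No

On path, the buyer holds the prior and pays 1/2·26 + 1/2·16 = 21. Off path (no inspection), believing high-mileage, it pays 16.
low-mileage: the inspection nets 21 − 2 = 19; no inspection nets 16. low-mileage stays.
high-mileage: the inspection nets 21 − 10 = 11; no inspection nets 16. high-mileage would deviate.
A type deviates, so pooling fails.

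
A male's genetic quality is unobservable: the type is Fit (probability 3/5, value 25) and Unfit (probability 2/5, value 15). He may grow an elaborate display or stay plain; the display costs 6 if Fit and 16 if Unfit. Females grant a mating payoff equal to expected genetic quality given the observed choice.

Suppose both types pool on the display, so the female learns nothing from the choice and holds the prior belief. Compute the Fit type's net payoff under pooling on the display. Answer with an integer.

Pooled mating payoff = 3/5·25 + 2/5·15 = 21.
Fit pays cost 6 for the display, so net payoff = 21 − 6 = 15.

15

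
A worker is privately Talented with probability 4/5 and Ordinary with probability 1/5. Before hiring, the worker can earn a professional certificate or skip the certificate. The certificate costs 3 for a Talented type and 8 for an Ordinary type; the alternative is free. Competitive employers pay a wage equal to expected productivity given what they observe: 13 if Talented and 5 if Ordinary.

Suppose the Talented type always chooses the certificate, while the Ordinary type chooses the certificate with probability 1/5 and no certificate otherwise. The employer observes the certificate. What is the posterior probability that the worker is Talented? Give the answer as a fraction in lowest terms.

P(the certificate) = (4/5)·1 + (1/5)·(1/5) = 21/25.
By Bayes' rule, P(Talented | the certificate) = (4/5) / (21/25) = 20/21.

20/21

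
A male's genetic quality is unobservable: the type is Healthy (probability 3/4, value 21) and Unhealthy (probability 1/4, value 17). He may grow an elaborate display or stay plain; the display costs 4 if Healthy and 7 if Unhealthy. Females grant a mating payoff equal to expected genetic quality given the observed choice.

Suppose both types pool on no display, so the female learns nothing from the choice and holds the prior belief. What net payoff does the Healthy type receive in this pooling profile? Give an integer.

Pooled mating payoff = 3/4·21 + 1/4·17 = 20.
Healthy pays no cost for no display, so net payoff = 20.

20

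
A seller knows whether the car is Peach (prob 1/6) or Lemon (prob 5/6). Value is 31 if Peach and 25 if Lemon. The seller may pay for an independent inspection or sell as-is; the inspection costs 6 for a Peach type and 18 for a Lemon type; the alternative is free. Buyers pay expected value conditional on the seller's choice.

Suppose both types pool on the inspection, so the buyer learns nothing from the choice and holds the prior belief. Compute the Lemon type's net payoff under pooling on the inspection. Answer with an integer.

8

Pooled price = 1/6·31 + 5/6·25 = 26.
Lemon pays cost 18 for the inspection, so net payoff = 26 − 18 = 8.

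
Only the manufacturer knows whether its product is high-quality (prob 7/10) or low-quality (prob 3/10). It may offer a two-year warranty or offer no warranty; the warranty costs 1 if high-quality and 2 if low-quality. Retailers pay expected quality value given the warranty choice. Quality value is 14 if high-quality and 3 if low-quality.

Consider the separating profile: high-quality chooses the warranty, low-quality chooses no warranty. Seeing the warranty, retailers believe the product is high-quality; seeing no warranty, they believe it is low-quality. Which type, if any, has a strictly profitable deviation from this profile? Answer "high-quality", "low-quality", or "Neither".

low-quality

The warranty pays 14; no warranty pays 3.
high-quality: assigned the warranty, nets 14 − 1 = 13; deviating to no warranty nets 3.
low-quality: assigned no warranty, nets 3; deviating to the warranty nets 14 − 2 = 12.
The low-quality type gains 9 by deviating.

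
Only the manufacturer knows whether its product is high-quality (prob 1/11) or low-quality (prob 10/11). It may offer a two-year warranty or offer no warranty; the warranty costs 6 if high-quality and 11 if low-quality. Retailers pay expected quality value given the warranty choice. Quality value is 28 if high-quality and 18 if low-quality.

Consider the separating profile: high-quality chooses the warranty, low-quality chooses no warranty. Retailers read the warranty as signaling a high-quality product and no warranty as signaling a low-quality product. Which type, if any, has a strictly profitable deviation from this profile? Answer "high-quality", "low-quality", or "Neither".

The warranty pays 28; no warranty pays 18.
high-quality: assigned the warranty, nets 28 − 6 = 22; deviating to no warranty nets 18.
low-quality: assigned no warranty, nets 18; deviating to the warranty nets 28 − 11 = 17.
Both types strictly prefer their assigned action; no profitable deviation.

Neither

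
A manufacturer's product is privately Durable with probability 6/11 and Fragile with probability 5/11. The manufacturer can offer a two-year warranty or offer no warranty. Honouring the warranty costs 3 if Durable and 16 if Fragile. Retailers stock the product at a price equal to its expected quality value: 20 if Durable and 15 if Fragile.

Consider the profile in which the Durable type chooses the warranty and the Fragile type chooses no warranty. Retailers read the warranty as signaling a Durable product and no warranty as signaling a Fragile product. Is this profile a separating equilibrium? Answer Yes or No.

Yes

Under these beliefs, the warranty earns price 20 and no warranty earns price 15.
Durable: the warranty nets 20 − 3 = 17; no warranty nets 15. Durable prefers the warranty.
Fragile: the warranty nets 20 − 16 = 4; no warranty nets 15. Fragile prefers no warranty.
Neither type deviates, so the separating profile is an equilibrium.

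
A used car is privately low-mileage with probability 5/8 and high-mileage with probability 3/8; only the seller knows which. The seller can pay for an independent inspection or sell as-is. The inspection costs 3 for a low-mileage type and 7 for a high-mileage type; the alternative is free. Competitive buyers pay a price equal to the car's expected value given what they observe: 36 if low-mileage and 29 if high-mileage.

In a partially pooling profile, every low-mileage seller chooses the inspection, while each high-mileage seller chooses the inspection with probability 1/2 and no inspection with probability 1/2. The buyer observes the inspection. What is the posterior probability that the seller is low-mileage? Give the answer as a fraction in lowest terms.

P(the inspection) = (5/8)·1 + (3/8)·(1/2) = 13/16.
By Bayes' rule, P(low-mileage | the inspection) = (5/8) / (13/16) = 10/13.

10/13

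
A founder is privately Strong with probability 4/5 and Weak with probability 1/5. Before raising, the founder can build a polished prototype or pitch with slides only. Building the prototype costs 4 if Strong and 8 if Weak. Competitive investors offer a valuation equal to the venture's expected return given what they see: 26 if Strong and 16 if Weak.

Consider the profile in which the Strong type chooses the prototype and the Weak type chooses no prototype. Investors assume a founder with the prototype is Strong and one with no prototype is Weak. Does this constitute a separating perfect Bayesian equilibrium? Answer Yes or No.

Under these beliefs, the prototype earns valuation 26 and no prototype earns valuation 16.
Strong: the prototype nets 26 − 4 = 22; no prototype nets 16. Strong prefers the prototype.
Weak: the prototype nets 26 − 8 = 18; no prototype nets 16. Weak would deviate to the prototype.
Weak has a profitable deviation, so the profile is not an equilibrium.

No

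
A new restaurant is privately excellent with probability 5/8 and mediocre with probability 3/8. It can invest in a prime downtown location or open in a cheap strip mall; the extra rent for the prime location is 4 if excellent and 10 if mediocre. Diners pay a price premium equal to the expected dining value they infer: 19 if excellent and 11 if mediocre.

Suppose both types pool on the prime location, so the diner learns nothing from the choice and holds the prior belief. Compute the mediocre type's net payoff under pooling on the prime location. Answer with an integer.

6

Pooled price premium = 5/8·19 + 3/8·11 = 16.
mediocre pays cost 10 for the prime location, so net payoff = 16 − 10 = 6.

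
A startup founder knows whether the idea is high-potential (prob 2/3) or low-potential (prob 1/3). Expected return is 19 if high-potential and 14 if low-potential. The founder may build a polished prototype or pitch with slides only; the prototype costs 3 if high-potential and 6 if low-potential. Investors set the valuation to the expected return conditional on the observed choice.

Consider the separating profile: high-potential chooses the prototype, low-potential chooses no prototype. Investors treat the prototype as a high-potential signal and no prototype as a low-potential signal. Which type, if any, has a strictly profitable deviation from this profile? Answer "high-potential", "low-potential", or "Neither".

Neither

The prototype pays 19; no prototype pays 14.
high-potential: assigned the prototype, nets 19 − 3 = 16; deviating to no prototype nets 14.
low-potential: assigned no prototype, nets 14; deviating to the prototype nets 19 − 6 = 13.
Both types strictly prefer their assigned action; no profitable deviation.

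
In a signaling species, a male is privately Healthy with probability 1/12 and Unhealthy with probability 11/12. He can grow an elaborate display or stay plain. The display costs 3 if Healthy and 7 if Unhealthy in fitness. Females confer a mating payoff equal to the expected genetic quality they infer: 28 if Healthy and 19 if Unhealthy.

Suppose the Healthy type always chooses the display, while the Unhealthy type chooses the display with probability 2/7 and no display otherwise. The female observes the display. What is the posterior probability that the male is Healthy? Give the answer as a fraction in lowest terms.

7/29

P(the display) = (1/12)·1 + (11/12)·(2/7) = 29/84.
By Bayes' rule, P(Healthy | the display) = (1/12) / (29/84) = 7/29.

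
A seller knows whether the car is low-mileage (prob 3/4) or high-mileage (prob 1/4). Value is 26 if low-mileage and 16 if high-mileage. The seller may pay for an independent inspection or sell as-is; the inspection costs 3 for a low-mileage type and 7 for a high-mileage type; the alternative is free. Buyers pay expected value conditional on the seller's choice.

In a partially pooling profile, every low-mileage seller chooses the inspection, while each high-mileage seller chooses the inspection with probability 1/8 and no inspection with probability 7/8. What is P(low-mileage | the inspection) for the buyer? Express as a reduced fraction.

P(the inspection) = (3/4)·1 + (1/4)·(1/8) = 25/32.
By Bayes' rule, P(low-mileage | the inspection) = (3/4) / (25/32) = 24/25.

24/25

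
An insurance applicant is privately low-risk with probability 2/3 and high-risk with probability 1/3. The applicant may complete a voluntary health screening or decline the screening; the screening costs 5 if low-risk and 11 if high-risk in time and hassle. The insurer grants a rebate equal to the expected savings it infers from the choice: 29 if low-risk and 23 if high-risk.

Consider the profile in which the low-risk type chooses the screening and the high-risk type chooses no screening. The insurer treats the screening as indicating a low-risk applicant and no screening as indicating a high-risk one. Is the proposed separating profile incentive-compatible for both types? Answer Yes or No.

Yes

Under these beliefs, the screening earns rebate 29 and no screening earns rebate 23.
low-risk: the screening nets 29 − 5 = 24; no screening nets 23. low-risk prefers the screening.
high-risk: the screening nets 29 − 11 = 18; no screening nets 23. high-risk prefers no screening.
Neither type deviates, so the separating profile is an equilibrium.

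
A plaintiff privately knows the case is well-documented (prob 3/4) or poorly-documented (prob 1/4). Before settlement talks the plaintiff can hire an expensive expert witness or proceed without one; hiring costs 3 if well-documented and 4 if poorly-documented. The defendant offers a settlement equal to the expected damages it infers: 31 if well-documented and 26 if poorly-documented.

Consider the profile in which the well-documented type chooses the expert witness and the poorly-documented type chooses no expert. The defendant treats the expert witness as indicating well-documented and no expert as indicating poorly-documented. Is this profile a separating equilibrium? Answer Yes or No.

Under these beliefs, the expert witness earns settlement 31 and no expert earns settlement 26.
well-documented: the expert witness nets 31 − 3 = 28; no expert nets 26. well-documented prefers the expert witness.
poorly-documented: the expert witness nets 31 − 4 = 27; no expert nets 26. poorly-documented would deviate to the expert witness.
poorly-documented has a profitable deviation, so the profile is not an equilibrium.

No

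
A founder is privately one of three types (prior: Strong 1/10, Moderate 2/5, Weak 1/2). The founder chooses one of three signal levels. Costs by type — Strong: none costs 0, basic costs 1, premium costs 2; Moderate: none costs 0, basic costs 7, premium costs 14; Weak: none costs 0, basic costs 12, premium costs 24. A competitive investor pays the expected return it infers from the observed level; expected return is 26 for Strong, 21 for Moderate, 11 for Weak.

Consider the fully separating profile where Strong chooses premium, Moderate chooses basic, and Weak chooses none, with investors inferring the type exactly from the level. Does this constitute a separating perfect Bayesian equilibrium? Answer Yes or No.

Yes

Separating valuations: premium → 26, basic → 21, none → 11.
Strong (assigned premium): none: 11 − 0 = 11; basic: 21 − 1 = 20; premium: 26 − 2 = 24. Strong stays.
Moderate (assigned basic): none: 11 − 0 = 11; basic: 21 − 7 = 14; premium: 26 − 14 = 12. Moderate stays.
Weak (assigned none): none: 11 − 0 = 11; basic: 21 − 12 = 9; premium: 26 − 24 = 2. Weak stays.
Every type prefers its assigned level; separation holds.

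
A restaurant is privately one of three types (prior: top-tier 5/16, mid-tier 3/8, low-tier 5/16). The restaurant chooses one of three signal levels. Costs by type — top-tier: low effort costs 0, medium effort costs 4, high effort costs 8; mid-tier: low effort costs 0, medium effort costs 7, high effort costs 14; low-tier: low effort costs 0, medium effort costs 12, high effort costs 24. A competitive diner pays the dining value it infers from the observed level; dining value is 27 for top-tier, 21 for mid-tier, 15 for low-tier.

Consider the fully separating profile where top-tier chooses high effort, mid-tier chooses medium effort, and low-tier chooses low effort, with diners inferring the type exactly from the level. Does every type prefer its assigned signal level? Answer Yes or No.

No

Separating price premiums: high effort → 27, medium effort → 21, low effort → 15.
top-tier (assigned high effort): low effort: 15 − 0 = 15; medium effort: 21 − 4 = 17; high effort: 27 − 8 = 19. top-tier stays.
mid-tier (assigned medium effort): low effort: 15 − 0 = 15; medium effort: 21 − 7 = 14; high effort: 27 − 14 = 13. mid-tier prefers low effort.
low-tier (assigned low effort): low effort: 15 − 0 = 15; medium effort: 21 − 12 = 9; high effort: 27 − 24 = 3. low-tier stays.
At least one type deviates; the separating profile fails.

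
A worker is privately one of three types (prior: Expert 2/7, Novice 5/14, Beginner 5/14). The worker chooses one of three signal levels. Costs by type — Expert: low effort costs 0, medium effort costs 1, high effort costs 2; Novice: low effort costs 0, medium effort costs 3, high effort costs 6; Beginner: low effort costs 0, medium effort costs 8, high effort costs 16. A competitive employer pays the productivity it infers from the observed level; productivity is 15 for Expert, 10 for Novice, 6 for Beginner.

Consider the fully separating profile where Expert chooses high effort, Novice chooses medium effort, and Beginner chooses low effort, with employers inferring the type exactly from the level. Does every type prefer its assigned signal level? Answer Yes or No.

Separating wages: high effort → 15, medium effort → 10, low effort → 6.
Expert (assigned high effort): low effort: 6 − 0 = 6; medium effort: 10 − 1 = 9; high effort: 15 − 2 = 13. Expert stays.
Novice (assigned medium effort): low effort: 6 − 0 = 6; medium effort: 10 − 3 = 7; high effort: 15 − 6 = 9. Novice prefers high effort.
Beginner (assigned low effort): low effort: 6 − 0 = 6; medium effort: 10 − 8 = 2; high effort: 15 − 16 = -1. Beginner stays.
At least one type deviates; the separating profile fails.

No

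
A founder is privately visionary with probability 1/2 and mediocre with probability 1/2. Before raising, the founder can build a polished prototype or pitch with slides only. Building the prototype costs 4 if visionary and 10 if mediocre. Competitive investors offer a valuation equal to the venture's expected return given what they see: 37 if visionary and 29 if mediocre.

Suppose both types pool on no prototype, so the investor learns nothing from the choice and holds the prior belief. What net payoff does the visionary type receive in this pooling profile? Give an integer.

33

Pooled valuation = 1/2·37 + 1/2·29 = 33.
visionary pays no cost for no prototype, so net payoff = 33.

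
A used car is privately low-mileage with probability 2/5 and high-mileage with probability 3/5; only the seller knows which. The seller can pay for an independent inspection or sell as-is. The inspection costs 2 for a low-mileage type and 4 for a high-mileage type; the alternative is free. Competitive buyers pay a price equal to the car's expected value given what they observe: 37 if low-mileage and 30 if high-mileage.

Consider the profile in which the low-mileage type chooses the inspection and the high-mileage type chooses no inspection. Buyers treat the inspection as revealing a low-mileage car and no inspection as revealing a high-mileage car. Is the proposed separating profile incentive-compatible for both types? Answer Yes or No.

Under these beliefs, the inspection earns price 37 and no inspection earns price 30.
low-mileage: the inspection nets 37 − 2 = 35; no inspection nets 30. low-mileage prefers the inspection.
high-mileage: the inspection nets 37 − 4 = 33; no inspection nets 30. high-mileage would deviate to the inspection.
high-mileage has a profitable deviation, so the profile is not an equilibrium.

No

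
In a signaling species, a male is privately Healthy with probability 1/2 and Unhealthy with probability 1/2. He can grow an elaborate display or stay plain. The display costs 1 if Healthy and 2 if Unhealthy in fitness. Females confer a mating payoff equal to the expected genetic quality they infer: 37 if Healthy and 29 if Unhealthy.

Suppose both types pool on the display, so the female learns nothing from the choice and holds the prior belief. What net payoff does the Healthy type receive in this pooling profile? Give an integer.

Pooled mating payoff = 1/2·37 + 1/2·29 = 33.
Healthy pays cost 1 for the display, so net payoff = 33 − 1 = 32.

32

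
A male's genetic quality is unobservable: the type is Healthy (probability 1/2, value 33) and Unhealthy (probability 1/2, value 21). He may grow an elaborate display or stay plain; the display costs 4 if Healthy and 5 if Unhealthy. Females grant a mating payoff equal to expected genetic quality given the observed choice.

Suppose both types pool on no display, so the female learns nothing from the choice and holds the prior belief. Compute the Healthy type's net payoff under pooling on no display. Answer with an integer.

Pooled mating payoff = 1/2·33 + 1/2·21 = 27.
Healthy pays no cost for no display, so net payoff = 27.

27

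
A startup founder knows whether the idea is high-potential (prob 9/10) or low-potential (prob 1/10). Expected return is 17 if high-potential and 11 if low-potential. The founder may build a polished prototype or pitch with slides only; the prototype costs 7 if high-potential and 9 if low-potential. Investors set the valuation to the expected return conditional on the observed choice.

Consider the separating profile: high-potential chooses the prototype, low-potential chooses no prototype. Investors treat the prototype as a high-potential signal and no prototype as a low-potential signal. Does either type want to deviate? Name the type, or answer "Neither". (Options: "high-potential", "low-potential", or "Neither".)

high-potential

The prototype pays 17; no prototype pays 11.
high-potential: assigned the prototype, nets 17 − 7 = 10; deviating to no prototype nets 11.
low-potential: assigned no prototype, nets 11; deviating to the prototype nets 17 − 9 = 8.
The high-potential type gains 1 by deviating.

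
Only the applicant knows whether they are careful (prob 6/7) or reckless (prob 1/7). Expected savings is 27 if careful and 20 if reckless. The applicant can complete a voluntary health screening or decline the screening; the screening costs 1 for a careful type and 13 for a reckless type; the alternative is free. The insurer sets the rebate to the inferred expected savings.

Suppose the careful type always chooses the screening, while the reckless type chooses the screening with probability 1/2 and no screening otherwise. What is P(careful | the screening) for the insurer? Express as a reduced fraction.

P(the screening) = (6/7)·1 + (1/7)·(1/2) = 13/14.
By Bayes' rule, P(careful | the screening) = (6/7) / (13/14) = 12/13.

12/13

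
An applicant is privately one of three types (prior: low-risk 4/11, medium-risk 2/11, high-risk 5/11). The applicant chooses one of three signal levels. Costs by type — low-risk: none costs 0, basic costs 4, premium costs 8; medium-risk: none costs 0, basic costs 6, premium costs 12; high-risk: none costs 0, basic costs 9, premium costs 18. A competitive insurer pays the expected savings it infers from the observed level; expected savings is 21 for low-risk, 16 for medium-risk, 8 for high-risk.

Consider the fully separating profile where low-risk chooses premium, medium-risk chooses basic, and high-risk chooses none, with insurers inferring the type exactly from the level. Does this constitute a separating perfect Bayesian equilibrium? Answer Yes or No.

Yes

Separating rebates: premium → 21, basic → 16, none → 8.
low-risk (assigned premium): none: 8 − 0 = 8; basic: 16 − 4 = 12; premium: 21 − 8 = 13. low-risk stays.
medium-risk (assigned basic): none: 8 − 0 = 8; basic: 16 − 6 = 10; premium: 21 − 12 = 9. medium-risk stays.
high-risk (assigned none): none: 8 − 0 = 8; basic: 16 − 9 = 7; premium: 21 − 18 = 3. high-risk stays.
Every type prefers its assigned level; separation holds.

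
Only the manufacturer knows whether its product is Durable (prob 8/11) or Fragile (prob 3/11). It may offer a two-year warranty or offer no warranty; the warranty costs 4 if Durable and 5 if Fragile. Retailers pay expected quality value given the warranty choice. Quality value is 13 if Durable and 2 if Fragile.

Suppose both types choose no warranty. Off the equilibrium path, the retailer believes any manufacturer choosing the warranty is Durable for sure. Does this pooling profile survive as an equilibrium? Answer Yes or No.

On path, the retailer holds the prior and pays 8/11·13 + 3/11·2 = 10. Off path (the warranty), believing Durable, it pays 13.
Durable: no warranty nets 10; the warranty nets 13 − 4 = 9. Durable stays.
Fragile: no warranty nets 10; the warranty nets 13 − 5 = 8. Fragile stays.
No type deviates, so pooling is sustained.

Yes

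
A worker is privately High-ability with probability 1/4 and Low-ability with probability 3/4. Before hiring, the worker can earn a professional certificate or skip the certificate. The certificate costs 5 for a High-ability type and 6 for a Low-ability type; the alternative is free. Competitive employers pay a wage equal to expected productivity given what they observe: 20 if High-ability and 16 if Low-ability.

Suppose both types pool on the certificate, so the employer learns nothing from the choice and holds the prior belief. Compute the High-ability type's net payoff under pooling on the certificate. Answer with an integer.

12

Pooled wage = 1/4·20 + 3/4·16 = 17.
High-ability pays cost 5 for the certificate, so net payoff = 17 − 5 = 12.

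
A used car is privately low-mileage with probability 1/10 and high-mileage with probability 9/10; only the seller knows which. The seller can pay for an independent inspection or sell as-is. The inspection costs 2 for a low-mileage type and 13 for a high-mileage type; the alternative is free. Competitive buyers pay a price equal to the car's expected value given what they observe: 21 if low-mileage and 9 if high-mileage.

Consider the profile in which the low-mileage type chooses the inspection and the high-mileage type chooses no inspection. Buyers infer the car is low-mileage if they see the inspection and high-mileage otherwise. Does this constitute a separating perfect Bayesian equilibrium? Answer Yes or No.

Under these beliefs, the inspection earns price 21 and no inspection earns price 9.
low-mileage: the inspection nets 21 − 2 = 19; no inspection nets 9. low-mileage prefers the inspection.
high-mileage: the inspection nets 21 − 13 = 8; no inspection nets 9. high-mileage prefers no inspection.
Neither type deviates, so the separating profile is an equilibrium.

Yes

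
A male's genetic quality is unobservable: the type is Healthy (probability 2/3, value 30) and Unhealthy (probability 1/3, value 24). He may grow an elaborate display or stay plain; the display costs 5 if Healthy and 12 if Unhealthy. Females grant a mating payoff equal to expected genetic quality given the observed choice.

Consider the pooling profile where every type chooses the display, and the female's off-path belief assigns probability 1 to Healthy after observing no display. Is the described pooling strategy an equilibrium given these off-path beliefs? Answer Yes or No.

No

On path, the female holds the prior and pays 2/3·30 + 1/3·24 = 28. Off path (no display), believing Healthy, it pays 30.
Healthy: the display nets 28 − 5 = 23; no display nets 30. Healthy would deviate.
Unhealthy: the display nets 28 − 12 = 16; no display nets 30. Unhealthy would deviate.
A type deviates, so pooling fails.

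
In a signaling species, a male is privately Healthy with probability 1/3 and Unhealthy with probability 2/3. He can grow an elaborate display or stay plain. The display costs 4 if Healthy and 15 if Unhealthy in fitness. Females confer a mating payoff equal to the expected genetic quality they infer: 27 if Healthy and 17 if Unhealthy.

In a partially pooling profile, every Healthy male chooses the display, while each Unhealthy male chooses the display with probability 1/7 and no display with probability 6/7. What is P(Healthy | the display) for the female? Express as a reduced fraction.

7/9

P(the display) = (1/3)·1 + (2/3)·(1/7) = 3/7.
By Bayes' rule, P(Healthy | the display) = (1/3) / (3/7) = 7/9.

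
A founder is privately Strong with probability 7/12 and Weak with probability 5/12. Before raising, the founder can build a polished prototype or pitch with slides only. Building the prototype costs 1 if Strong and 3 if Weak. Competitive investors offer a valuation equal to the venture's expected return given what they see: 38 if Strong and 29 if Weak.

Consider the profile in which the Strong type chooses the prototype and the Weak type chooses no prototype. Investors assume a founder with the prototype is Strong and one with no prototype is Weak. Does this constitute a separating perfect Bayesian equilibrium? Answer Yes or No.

Under these beliefs, the prototype earns valuation 38 and no prototype earns valuation 29.
Strong: the prototype nets 38 − 1 = 37; no prototype nets 29. Strong prefers the prototype.
Weak: the prototype nets 38 − 3 = 35; no prototype nets 29. Weak would deviate to the prototype.
Weak has a profitable deviation, so the profile is not an equilibrium.

No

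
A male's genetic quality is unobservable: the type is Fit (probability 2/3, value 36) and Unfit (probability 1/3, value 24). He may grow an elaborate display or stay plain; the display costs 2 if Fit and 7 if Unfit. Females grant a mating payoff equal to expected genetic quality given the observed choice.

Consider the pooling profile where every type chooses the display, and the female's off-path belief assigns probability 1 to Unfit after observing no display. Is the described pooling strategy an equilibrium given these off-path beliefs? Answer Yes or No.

On path, the female holds the prior and pays 2/3·36 + 1/3·24 = 32. Off path (no display), believing Unfit, it pays 24.
Fit: the display nets 32 − 2 = 30; no display nets 24. Fit stays.
Unfit: the display nets 32 − 7 = 25; no display nets 24. Unfit stays.
No type deviates, so pooling is sustained.

Yes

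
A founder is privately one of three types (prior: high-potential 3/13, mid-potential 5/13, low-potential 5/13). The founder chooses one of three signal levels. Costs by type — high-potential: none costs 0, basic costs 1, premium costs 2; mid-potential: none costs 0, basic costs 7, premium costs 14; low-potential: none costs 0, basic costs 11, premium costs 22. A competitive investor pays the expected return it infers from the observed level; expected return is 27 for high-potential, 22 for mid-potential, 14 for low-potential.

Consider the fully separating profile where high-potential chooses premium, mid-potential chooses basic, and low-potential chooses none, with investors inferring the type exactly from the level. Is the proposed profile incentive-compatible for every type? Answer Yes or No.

Separating valuations: premium → 27, basic → 22, none → 14.
high-potential (assigned premium): none: 14 − 0 = 14; basic: 22 − 1 = 21; premium: 27 − 2 = 25. high-potential stays.
mid-potential (assigned basic): none: 14 − 0 = 14; basic: 22 − 7 = 15; premium: 27 − 14 = 13. mid-potential stays.
low-potential (assigned none): none: 14 − 0 = 14; basic: 22 − 11 = 11; premium: 27 − 22 = 5. low-potential stays.
Every type prefers its assigned level; separation holds.

Yes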